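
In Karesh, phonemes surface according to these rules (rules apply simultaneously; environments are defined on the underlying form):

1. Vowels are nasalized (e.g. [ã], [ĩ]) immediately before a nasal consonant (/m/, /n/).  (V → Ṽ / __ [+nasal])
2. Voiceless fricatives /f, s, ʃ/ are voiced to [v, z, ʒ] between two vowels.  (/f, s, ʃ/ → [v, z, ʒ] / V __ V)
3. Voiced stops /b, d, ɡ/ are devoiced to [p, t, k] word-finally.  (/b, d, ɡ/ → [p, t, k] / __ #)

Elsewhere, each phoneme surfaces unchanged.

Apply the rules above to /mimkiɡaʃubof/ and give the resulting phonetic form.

[mĩmkiɡaʒubof]

/i/ (between /m/ and /m/) occurs before a nasal consonant → [ĩ] by rule 1.
/i/ (between /k/ and /ɡ/) is in the target of rule 1 but the environment (before a nasal consonant) is not met → [i].
/ɡ/ — between /i/ and /a/; rule 3 does not apply here → [ɡ].
/a/ (between /ɡ/ and /ʃ/): rule 1 targets it, but not before a nasal consonant → unchanged [a].
/ʃ/ (between /a/ and /u/) occurs between two vowels → [ʒ] by rule 2.
/u/ (between /ʃ/ and /b/) fails the environment for rule 1, so it stays [u].
/b/ — between /u/ and /o/; rule 3 does not apply here → [b].
/o/ (between /b/ and /f/) is in the target of rule 1 but the environment (before a nasal consonant) is not met → [o].
/f/ (word-final): rule 2 targets it, but not between two vowels → unchanged [f].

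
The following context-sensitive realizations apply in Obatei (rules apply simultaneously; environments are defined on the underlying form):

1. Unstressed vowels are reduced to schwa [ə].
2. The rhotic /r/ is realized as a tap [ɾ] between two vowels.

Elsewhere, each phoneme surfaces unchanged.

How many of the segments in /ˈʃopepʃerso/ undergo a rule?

Segments that undergo a rule: /e/ → [ə] (rule 1); /e/ → [ə] (rule 1); /o/ → [ə] (rule 1).
All other segments surface unchanged.

3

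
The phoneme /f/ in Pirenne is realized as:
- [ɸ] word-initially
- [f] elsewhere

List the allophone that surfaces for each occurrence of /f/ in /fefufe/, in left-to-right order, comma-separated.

Occurrence 1 (position 1): word-initially → [ɸ].
Occurrence 2 (position 3): no conditioning environment matches → elsewhere allophone [f].
Occurrence 3 (position 5): no conditioning environment matches → elsewhere allophone [f].

[ɸ], [f], [f]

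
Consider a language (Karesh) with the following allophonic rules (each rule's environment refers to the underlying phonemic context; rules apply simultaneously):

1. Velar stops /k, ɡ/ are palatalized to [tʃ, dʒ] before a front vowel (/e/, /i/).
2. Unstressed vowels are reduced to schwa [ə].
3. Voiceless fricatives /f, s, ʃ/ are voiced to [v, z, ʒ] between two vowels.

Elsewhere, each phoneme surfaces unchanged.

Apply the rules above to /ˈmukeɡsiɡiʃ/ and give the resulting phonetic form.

[ˈmutʃəɡsədʒəʃ]

/u/ (between /m/ and /k/) is in the target of rule 2 but the environment (in an unstressed syllable) is not met → [u].
Rule 1 applies to /k/ (between /u/ and /e/: before a front vowel) → [tʃ].
/e/ — between /k/ and /ɡ/, in an unstressed syllable — surfaces as [ə] (rule 2).
/ɡ/ (between /e/ and /s/) is in the target of rule 1 but the environment (before a front vowel) is not met → [ɡ].
/s/ — between /ɡ/ and /i/; rule 3 does not apply here → [s].
/i/ meets the environment for rule 2 (in an unstressed syllable) → [ə].
/ɡ/ (between /i/ and /i/) occurs before a front vowel → [dʒ] by rule 1.
Rule 2 applies to /i/ (between /ɡ/ and /ʃ/: in an unstressed syllable) → [ə].
/ʃ/ (word-final) is in the target of rule 3 but the environment (between two vowels) is not met → [ʃ].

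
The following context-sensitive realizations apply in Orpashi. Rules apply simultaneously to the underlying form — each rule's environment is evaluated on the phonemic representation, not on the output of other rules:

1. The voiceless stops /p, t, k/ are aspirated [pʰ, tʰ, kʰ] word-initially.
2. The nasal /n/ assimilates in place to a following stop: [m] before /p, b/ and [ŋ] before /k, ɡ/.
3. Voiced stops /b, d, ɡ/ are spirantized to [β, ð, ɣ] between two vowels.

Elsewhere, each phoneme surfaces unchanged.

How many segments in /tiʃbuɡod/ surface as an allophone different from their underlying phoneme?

2

Segments that undergo a rule: /t/ → [tʰ] (rule 1); /ɡ/ → [ɣ] (rule 3).
All other segments surface unchanged.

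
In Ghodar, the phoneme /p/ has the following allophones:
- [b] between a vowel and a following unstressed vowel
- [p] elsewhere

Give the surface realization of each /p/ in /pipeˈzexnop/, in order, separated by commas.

Occurrence 1 (position 1): no conditioning environment matches → elsewhere allophone [p].
Occurrence 2 (position 3): between a vowel and a following unstressed vowel → [b].
Occurrence 3 (position 10): no conditioning environment matches → elsewhere allophone [p].

[p], [b], [p]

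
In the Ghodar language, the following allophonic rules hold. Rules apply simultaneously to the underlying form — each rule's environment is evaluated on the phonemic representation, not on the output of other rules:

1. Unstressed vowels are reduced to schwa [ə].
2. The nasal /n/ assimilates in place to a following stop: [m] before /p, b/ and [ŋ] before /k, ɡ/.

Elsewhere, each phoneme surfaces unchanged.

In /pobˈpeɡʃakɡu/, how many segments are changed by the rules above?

Segments that undergo a rule: /o/ → [ə] (rule 1); /a/ → [ə] (rule 1); /u/ → [ə] (rule 1).
All other segments surface unchanged.

3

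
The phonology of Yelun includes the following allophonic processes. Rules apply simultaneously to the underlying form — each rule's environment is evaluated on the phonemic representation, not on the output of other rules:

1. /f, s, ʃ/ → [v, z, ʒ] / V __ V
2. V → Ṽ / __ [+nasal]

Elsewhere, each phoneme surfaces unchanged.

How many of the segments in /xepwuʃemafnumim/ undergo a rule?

Segments that undergo a rule: /ʃ/ → [ʒ] (rule 1); /e/ → [ẽ] (rule 2); /u/ → [ũ] (rule 2); /i/ → [ĩ] (rule 2).
All other segments surface unchanged.

4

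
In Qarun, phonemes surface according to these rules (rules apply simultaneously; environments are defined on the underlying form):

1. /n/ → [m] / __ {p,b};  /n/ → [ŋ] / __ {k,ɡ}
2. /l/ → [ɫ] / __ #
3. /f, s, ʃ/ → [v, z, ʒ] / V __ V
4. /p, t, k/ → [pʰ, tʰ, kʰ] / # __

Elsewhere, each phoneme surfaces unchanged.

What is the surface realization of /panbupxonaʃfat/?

/p/ (word-initial): word-initially, so rule 4 applies → [pʰ].
/a/ — not in any rule's target class → [a].
/n/ meets the environment for rule 1 (before a labial or velar stop) → [m].
/b/ (between /n/ and /u/) is unaffected → [b].
/u/ — not in any rule's target class → [u].
/p/ (between /u/ and /x/): rule 4 targets it, but not word-initially → unchanged [p].
/x/ — not in any rule's target class → [x].
/o/ stays [o].
/n/ (between /o/ and /a/) fails the environment for rule 1, so it stays [n].
/a/ (between /n/ and /ʃ/) is unaffected → [a].
/ʃ/ (between /a/ and /f/): rule 3 targets it, but not between two vowels → unchanged [ʃ].
/f/ — between /ʃ/ and /a/; rule 3 does not apply here → [f].
/a/ (between /f/ and /t/): no rule targets it → [a].
/t/ — word-final; rule 4 does not apply here → [t].

[pʰambupxonaʃfat]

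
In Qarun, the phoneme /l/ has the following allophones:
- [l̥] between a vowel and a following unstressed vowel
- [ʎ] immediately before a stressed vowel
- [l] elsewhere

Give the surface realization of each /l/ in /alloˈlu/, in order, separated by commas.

Occurrence 1 (position 2): no conditioning environment matches → elsewhere allophone [l].
Occurrence 2 (position 3): no conditioning environment matches → elsewhere allophone [l].
Occurrence 3 (position 5): immediately before a stressed vowel → [ʎ].

[l], [l], [ʎ]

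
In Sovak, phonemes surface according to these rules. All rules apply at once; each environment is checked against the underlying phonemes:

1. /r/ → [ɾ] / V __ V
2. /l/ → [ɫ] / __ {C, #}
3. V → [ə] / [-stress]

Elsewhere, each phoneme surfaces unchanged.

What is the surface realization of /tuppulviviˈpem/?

[təppəɫvəvəˈpem]

/t/ stays [t].
/u/ — between /t/ and /p/, in an unstressed syllable — surfaces as [ə] (rule 3).
/p/ stays [p].
/p/ — not in any rule's target class → [p].
/u/ (between /p/ and /l/) occurs in an unstressed syllable → [ə] by rule 3.
/l/ meets the environment for rule 2 (word-finally or immediately before a consonant) → [ɫ].
/v/ — not in any rule's target class → [v].
/i/ (between /v/ and /v/): in an unstressed syllable, so rule 3 applies → [ə].
/v/ (between /i/ and /i/): no rule targets it → [v].
/i/ (between /v/ and /p/): in an unstressed syllable, so rule 3 applies → [ə].
/p/ (between /i/ and /e/) is unaffected → [p].
/e/ (between /p/ and /m/) is in the target of rule 3 but the environment (in an unstressed syllable) is not met → [e].
/m/ — not in any rule's target class → [m].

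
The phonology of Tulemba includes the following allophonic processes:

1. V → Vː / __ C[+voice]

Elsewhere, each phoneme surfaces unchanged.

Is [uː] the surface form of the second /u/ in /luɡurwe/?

Yes

Rule 1 applies to /u/ (between /ɡ/ and /r/: before a voiced consonant) → [uː].
The actual realization is [uː], which matches [uː].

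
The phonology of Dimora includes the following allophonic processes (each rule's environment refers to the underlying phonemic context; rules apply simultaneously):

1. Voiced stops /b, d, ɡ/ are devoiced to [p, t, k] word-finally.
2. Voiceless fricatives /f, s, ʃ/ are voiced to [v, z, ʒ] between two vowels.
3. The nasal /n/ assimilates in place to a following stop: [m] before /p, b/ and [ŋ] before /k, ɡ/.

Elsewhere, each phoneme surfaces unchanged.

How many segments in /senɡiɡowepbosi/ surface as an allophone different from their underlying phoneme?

Segments that undergo a rule: /n/ → [ŋ] (rule 3); /s/ → [z] (rule 2).
All other segments surface unchanged.

2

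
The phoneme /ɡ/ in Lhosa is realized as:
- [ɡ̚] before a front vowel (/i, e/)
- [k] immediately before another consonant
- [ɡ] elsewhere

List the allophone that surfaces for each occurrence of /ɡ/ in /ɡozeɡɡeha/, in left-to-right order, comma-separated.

Occurrence 1 (position 1): no conditioning environment matches → elsewhere allophone [ɡ].
Occurrence 2 (position 5): immediately before another consonant → [k].
Occurrence 3 (position 6): before a front vowel (/i, e/) → [ɡ̚].

[ɡ], [k], [ɡ̚]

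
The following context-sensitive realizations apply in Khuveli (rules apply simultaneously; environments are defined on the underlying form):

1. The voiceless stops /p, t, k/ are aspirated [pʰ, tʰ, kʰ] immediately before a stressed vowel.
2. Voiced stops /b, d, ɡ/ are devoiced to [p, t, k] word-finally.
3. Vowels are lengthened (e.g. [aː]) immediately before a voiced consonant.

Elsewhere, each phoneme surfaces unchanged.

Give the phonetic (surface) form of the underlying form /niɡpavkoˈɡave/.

/n/ — not in any rule's target class → [n].
/i/ (between /n/ and /ɡ/): before a voiced consonant, so rule 3 applies → [iː].
/ɡ/ (between /i/ and /p/) is in the target of rule 2 but the environment (word-finally) is not met → [ɡ].
/p/ — between /ɡ/ and /a/; rule 1 does not apply here → [p].
/a/ (between /p/ and /v/) occurs before a voiced consonant → [aː] by rule 3.
/v/ (between /a/ and /k/) is unaffected → [v].
/k/ (between /v/ and /o/): rule 1 targets it, but not immediately before a stressed vowel → unchanged [k].
/o/ — between /k/ and /ɡ/, before a voiced consonant — surfaces as [oː] (rule 3).
/ɡ/ (between /o/ and /a/) is in the target of rule 2 but the environment (word-finally) is not met → [ɡ].
Rule 3 applies to /a/ (between /ɡ/ and /v/: before a voiced consonant) → [aː].
/v/ (between /a/ and /e/): no rule targets it → [v].
/e/ (word-final): rule 3 targets it, but not before a voiced consonant → unchanged [e].

[niːɡpaːvkoːˈɡaːve]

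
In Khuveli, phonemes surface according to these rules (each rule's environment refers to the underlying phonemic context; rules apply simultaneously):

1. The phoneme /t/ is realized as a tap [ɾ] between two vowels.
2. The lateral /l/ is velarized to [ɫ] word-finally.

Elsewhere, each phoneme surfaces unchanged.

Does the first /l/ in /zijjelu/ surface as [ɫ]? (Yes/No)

/l/ (between /e/ and /u/) fails the environment for rule 2, so it stays [l].
The actual realization is [l], not [ɫ].

No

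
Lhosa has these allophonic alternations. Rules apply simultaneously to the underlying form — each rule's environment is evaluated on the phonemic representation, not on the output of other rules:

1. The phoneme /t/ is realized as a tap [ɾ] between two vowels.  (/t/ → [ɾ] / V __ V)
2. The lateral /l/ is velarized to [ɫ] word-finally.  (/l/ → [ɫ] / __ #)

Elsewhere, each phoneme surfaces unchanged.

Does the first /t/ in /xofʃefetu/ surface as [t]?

/t/ — between /e/ and /u/, between two vowels — surfaces as [ɾ] (rule 1).
The actual realization is [ɾ], not [t].

No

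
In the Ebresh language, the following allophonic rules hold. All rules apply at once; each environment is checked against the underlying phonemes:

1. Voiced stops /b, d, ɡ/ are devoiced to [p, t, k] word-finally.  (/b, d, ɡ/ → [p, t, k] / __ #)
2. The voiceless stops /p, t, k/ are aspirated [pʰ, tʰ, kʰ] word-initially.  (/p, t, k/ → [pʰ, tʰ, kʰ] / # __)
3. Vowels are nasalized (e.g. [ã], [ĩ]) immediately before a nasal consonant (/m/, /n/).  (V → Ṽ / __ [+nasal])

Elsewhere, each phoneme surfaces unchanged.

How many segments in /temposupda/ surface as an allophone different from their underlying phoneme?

Segments that undergo a rule: /t/ → [tʰ] (rule 2); /e/ → [ẽ] (rule 3).
All other segments surface unchanged.

2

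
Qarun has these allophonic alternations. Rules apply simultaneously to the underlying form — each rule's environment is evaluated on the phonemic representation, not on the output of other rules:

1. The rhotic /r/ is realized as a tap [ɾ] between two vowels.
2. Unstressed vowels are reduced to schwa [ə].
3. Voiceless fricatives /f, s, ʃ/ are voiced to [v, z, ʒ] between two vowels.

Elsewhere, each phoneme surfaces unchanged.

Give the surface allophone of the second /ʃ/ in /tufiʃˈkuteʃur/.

[ʒ]

/ʃ/ meets the environment for rule 3 (between two vowels) → [ʒ].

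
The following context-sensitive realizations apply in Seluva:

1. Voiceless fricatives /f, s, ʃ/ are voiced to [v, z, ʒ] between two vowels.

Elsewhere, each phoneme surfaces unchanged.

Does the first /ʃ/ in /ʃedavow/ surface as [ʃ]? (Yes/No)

Yes

/ʃ/ — word-initial; rule 1 does not apply here → [ʃ].
The actual realization is [ʃ], which matches [ʃ].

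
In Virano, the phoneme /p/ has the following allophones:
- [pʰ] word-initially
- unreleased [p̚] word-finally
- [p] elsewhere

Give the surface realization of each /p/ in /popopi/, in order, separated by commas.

[pʰ], [p], [p]

Occurrence 1 (position 1): word-initially → [pʰ].
Occurrence 2 (position 3): no conditioning environment matches → elsewhere allophone [p].
Occurrence 3 (position 5): no conditioning environment matches → elsewhere allophone [p].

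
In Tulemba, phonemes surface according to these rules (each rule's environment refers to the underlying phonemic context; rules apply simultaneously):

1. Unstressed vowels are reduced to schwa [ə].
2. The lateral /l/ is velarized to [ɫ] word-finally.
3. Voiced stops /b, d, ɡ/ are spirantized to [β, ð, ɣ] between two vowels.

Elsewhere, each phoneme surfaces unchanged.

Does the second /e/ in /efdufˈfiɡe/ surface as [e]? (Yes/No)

No

/e/ — word-final, in an unstressed syllable — surfaces as [ə] (rule 1).
The actual realization is [ə], not [e].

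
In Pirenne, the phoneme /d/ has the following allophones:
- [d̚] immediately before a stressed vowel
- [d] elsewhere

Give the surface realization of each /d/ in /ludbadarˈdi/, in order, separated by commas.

Occurrence 1 (position 3): no conditioning environment matches → elsewhere allophone [d].
Occurrence 2 (position 6): no conditioning environment matches → elsewhere allophone [d].
Occurrence 3 (position 9): immediately before a stressed vowel → [d̚].

[d], [d], [d̚]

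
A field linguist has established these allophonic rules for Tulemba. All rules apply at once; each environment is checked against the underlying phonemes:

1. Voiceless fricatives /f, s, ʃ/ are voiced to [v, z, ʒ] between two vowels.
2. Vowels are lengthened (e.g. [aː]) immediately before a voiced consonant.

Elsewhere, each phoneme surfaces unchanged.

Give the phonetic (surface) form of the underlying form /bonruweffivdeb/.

[boːnruːweffiːvdeːb]

/o/ — between /b/ and /n/, before a voiced consonant — surfaces as [oː] (rule 2).
/u/ (between /r/ and /w/) occurs before a voiced consonant → [uː] by rule 2.
/e/ (between /w/ and /f/): rule 2 targets it, but not before a voiced consonant → unchanged [e].
/f/ (between /e/ and /f/) is in the target of rule 1 but the environment (between two vowels) is not met → [f].
/f/ (between /f/ and /i/) is in the target of rule 1 but the environment (between two vowels) is not met → [f].
/i/ (between /f/ and /v/) occurs before a voiced consonant → [iː] by rule 2.
/e/ (between /d/ and /b/) occurs before a voiced consonant → [eː] by rule 2.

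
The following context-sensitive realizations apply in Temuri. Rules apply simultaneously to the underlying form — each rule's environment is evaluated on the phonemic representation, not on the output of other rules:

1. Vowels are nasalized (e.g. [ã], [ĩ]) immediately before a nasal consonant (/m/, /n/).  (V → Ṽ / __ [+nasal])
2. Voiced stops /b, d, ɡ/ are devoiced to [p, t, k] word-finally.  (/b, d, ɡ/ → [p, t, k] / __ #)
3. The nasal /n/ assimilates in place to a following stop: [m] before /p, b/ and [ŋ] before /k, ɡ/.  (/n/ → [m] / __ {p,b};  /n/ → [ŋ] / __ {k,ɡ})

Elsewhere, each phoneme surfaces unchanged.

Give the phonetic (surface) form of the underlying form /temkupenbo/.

[tẽmkupẽmbo]

/t/ stays [t].
/e/ (between /t/ and /m/): before a nasal consonant, so rule 1 applies → [ẽ].
/m/ stays [m].
/k/ stays [k].
/u/ (between /k/ and /p/): rule 1 targets it, but not before a nasal consonant → unchanged [u].
/p/ stays [p].
Rule 1 applies to /e/ (between /p/ and /n/: before a nasal consonant) → [ẽ].
/n/ (between /e/ and /b/) occurs before a labial or velar stop → [m] by rule 3.
/b/ (between /n/ and /o/) fails the environment for rule 2, so it stays [b].
/o/ (word-final) fails the environment for rule 1, so it stays [o].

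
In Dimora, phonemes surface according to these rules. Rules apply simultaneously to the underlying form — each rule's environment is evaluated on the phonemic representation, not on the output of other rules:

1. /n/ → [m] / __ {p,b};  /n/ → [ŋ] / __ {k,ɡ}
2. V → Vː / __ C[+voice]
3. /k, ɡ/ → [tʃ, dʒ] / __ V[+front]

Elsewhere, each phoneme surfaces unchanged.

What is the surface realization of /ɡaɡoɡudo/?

/ɡ/ (word-initial) is in the target of rule 3 but the environment (before a front vowel) is not met → [ɡ].
/a/ (between /ɡ/ and /ɡ/): before a voiced consonant, so rule 2 applies → [aː].
/ɡ/ (between /a/ and /o/) fails the environment for rule 3, so it stays [ɡ].
Rule 2 applies to /o/ (between /ɡ/ and /ɡ/: before a voiced consonant) → [oː].
/ɡ/ — between /o/ and /u/; rule 3 does not apply here → [ɡ].
/u/ meets the environment for rule 2 (before a voiced consonant) → [uː].
/d/ (between /u/ and /o/): no rule targets it → [d].
/o/ (word-final) is in the target of rule 2 but the environment (before a voiced consonant) is not met → [o].

[ɡaːɡoːɡuːdo]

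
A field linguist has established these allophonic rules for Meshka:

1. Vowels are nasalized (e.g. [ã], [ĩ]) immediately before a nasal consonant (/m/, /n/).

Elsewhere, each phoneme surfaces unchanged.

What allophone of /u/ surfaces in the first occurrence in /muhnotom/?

[u]

/u/ — between /m/ and /h/; rule 1 does not apply here → [u].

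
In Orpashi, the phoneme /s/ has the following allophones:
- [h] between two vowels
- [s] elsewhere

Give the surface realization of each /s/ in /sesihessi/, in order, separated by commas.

[s], [h], [s], [s]

Occurrence 1 (position 1): no conditioning environment matches → elsewhere allophone [s].
Occurrence 2 (position 3): between two vowels → [h].
Occurrence 3 (position 7): no conditioning environment matches → elsewhere allophone [s].
Occurrence 4 (position 8): no conditioning environment matches → elsewhere allophone [s].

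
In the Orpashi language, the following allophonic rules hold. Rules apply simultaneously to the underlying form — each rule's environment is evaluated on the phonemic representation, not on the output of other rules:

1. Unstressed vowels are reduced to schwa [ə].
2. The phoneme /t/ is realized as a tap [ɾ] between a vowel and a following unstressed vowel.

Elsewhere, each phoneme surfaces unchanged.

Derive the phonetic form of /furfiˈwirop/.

/f/ stays [f].
/u/ (between /f/ and /r/) occurs in an unstressed syllable → [ə] by rule 1.
/r/ stays [r].
/f/ — not in any rule's target class → [f].
/i/ (between /f/ and /w/): in an unstressed syllable, so rule 1 applies → [ə].
/w/ stays [w].
/i/ (between /w/ and /r/) is in the target of rule 1 but the environment (in an unstressed syllable) is not met → [i].
/r/ (between /i/ and /o/) is unaffected → [r].
Rule 1 applies to /o/ (between /r/ and /p/: in an unstressed syllable) → [ə].
/p/ (word-final): no rule targets it → [p].

[fərfəˈwirəp]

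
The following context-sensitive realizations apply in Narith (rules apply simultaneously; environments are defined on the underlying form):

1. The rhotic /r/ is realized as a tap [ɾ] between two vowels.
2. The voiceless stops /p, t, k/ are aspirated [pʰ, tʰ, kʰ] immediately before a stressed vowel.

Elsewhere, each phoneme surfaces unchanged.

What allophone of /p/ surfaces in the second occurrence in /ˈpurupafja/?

/p/ (between /u/ and /a/) fails the environment for rule 2, so it stays [p].

[p]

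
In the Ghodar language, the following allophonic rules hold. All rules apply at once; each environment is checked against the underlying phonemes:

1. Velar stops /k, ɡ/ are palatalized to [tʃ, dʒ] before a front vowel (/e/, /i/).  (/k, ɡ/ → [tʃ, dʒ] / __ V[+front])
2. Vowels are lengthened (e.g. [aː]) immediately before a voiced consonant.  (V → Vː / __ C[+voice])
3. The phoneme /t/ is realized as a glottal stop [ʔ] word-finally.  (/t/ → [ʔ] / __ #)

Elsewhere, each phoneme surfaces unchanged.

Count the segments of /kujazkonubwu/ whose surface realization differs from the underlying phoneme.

4

Segments that undergo a rule: /u/ → [uː] (rule 2); /a/ → [aː] (rule 2); /o/ → [oː] (rule 2); /u/ → [uː] (rule 2).
All other segments surface unchanged.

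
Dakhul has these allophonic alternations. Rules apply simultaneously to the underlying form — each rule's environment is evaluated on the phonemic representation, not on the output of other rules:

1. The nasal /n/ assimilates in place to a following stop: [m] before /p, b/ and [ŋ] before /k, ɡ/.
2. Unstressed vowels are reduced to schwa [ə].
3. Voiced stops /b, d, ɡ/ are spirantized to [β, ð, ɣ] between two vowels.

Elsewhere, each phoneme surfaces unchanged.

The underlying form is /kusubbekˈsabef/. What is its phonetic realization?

[kəsəbbəkˈsaβəf]

/k/ (word-initial) is unaffected → [k].
/u/ (between /k/ and /s/): in an unstressed syllable, so rule 2 applies → [ə].
/s/ — not in any rule's target class → [s].
/u/ meets the environment for rule 2 (in an unstressed syllable) → [ə].
/b/ (between /u/ and /b/) fails the environment for rule 3, so it stays [b].
/b/ — between /b/ and /e/; rule 3 does not apply here → [b].
/e/ (between /b/ and /k/): in an unstressed syllable, so rule 2 applies → [ə].
/k/ stays [k].
/s/ stays [s].
/a/ (between /s/ and /b/) is in the target of rule 2 but the environment (in an unstressed syllable) is not met → [a].
/b/ (between /a/ and /e/) occurs between two vowels → [β] by rule 3.
/e/ — between /b/ and /f/, in an unstressed syllable — surfaces as [ə] (rule 2).
/f/ (word-final) is unaffected → [f].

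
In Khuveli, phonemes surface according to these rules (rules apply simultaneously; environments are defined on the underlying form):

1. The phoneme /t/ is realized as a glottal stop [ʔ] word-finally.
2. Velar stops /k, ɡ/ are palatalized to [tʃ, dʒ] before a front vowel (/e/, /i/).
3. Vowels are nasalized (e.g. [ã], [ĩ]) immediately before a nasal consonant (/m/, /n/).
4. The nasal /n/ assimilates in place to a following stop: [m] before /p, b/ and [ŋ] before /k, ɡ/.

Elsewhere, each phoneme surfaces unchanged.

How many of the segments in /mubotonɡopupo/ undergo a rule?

2

Segments that undergo a rule: /o/ → [õ] (rule 3); /n/ → [ŋ] (rule 4).
All other segments surface unchanged.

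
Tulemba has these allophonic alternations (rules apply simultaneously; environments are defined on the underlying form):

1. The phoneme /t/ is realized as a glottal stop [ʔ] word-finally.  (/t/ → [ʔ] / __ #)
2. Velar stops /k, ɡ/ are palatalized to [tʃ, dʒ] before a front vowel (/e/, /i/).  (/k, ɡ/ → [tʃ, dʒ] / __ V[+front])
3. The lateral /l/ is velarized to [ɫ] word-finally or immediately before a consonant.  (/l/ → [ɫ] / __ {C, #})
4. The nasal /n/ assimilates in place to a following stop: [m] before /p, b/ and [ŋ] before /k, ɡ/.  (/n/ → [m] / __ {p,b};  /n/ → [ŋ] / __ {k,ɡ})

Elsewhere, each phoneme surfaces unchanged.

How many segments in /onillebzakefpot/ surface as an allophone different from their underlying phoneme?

3

Segments that undergo a rule: /l/ → [ɫ] (rule 3); /k/ → [tʃ] (rule 2); /t/ → [ʔ] (rule 1).
All other segments surface unchanged.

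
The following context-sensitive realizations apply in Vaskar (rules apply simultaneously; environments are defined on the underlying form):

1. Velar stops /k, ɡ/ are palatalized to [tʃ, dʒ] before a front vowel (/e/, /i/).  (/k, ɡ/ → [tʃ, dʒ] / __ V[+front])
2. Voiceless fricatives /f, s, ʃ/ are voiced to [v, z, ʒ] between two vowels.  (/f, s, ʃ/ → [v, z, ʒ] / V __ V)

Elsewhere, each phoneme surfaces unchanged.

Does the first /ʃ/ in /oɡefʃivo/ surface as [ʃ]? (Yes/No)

Yes

/ʃ/ — between /f/ and /i/; rule 2 does not apply here → [ʃ].
The actual realization is [ʃ], which matches [ʃ].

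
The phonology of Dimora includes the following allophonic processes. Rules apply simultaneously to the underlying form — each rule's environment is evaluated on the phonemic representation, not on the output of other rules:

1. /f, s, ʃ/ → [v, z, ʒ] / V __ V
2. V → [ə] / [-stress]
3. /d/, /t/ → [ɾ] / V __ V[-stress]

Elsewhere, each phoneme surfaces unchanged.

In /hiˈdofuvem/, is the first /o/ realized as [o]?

Yes

/o/ — between /d/ and /f/; rule 2 does not apply here → [o].
The actual realization is [o], which matches [o].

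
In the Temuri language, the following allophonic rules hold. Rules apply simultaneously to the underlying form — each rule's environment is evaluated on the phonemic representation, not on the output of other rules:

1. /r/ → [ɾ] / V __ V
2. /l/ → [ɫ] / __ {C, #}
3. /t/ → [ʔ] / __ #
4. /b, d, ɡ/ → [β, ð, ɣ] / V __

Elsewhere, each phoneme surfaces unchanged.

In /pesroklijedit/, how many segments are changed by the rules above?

2

Segments that undergo a rule: /d/ → [ð] (rule 4); /t/ → [ʔ] (rule 3).
All other segments surface unchanged.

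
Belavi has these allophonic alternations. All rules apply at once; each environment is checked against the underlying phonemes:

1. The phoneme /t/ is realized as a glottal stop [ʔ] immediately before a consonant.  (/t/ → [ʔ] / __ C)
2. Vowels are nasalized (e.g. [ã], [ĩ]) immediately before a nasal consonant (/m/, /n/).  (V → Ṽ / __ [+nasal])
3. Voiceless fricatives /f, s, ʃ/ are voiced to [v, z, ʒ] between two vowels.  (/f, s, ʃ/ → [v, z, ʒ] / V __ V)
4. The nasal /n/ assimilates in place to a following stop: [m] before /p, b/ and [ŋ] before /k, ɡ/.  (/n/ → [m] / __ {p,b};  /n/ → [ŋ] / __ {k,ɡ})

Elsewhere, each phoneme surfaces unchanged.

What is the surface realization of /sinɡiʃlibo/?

[sĩŋɡiʃlibo]

/s/ — word-initial; rule 3 does not apply here → [s].
/i/ (between /s/ and /n/): before a nasal consonant, so rule 2 applies → [ĩ].
/n/ (between /i/ and /ɡ/) occurs before a labial or velar stop → [ŋ] by rule 4.
/ɡ/ — not in any rule's target class → [ɡ].
/i/ (between /ɡ/ and /ʃ/) is in the target of rule 2 but the environment (before a nasal consonant) is not met → [i].
/ʃ/ (between /i/ and /l/) fails the environment for rule 3, so it stays [ʃ].
/l/ (between /ʃ/ and /i/) is unaffected → [l].
/i/ (between /l/ and /b/) is in the target of rule 2 but the environment (before a nasal consonant) is not met → [i].
/b/ (between /i/ and /o/) is unaffected → [b].
/o/ (word-final) fails the environment for rule 2, so it stays [o].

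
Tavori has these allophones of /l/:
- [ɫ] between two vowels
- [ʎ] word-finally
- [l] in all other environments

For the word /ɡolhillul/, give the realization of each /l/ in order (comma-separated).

Occurrence 1 (position 3): no conditioning environment matches → elsewhere allophone [l].
Occurrence 2 (position 6): no conditioning environment matches → elsewhere allophone [l].
Occurrence 3 (position 7): no conditioning environment matches → elsewhere allophone [l].
Occurrence 4 (position 9): word-finally → [ʎ].

[l], [l], [l], [ʎ]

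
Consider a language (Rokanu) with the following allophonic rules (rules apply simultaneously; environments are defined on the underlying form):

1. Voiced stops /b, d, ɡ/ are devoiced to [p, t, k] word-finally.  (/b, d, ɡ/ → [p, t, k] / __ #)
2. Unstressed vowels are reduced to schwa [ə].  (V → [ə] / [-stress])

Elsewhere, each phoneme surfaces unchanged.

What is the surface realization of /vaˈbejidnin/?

/v/ (word-initial): no rule targets it → [v].
/a/ (between /v/ and /b/): in an unstressed syllable, so rule 2 applies → [ə].
/b/ (between /a/ and /e/): rule 1 targets it, but not word-finally → unchanged [b].
/e/ (between /b/ and /j/): rule 2 targets it, but not in an unstressed syllable → unchanged [e].
/j/ stays [j].
/i/ (between /j/ and /d/): in an unstressed syllable, so rule 2 applies → [ə].
/d/ (between /i/ and /n/) fails the environment for rule 1, so it stays [d].
/n/ — not in any rule's target class → [n].
Rule 2 applies to /i/ (between /n/ and /n/: in an unstressed syllable) → [ə].
/n/ (word-final) is unaffected → [n].

[vəˈbejədnən]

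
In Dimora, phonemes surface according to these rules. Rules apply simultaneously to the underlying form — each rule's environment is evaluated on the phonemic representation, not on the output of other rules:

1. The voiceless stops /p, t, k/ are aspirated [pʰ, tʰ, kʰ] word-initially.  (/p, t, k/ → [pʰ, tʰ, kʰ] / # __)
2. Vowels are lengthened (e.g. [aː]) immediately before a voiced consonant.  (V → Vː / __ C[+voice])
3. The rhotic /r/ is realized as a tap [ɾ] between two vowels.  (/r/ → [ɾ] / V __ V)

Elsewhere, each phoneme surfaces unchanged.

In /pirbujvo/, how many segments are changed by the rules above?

Segments that undergo a rule: /p/ → [pʰ] (rule 1); /i/ → [iː] (rule 2); /u/ → [uː] (rule 2).
All other segments surface unchanged.

3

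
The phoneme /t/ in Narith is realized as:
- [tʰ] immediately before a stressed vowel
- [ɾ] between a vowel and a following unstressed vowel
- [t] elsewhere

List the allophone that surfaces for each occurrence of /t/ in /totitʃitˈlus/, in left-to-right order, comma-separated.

Occurrence 1 (position 1): no conditioning environment matches → elsewhere allophone [t].
Occurrence 2 (position 3): between a vowel and an unstressed vowel → [ɾ].
Occurrence 3 (position 5): no conditioning environment matches → elsewhere allophone [t].
Occurrence 4 (position 8): no conditioning environment matches → elsewhere allophone [t].

[t], [ɾ], [t], [t]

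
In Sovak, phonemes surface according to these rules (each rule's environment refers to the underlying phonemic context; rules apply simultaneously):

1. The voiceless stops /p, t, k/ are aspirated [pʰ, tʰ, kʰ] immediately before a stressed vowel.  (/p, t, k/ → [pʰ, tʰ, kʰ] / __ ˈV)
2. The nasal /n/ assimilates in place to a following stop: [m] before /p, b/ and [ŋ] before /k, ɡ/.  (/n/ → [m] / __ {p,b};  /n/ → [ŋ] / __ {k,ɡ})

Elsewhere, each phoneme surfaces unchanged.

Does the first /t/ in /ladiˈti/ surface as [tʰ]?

/t/ — between /i/ and /i/, immediately before a stressed vowel — surfaces as [tʰ] (rule 1).
The actual realization is [tʰ], which matches [tʰ].

Yes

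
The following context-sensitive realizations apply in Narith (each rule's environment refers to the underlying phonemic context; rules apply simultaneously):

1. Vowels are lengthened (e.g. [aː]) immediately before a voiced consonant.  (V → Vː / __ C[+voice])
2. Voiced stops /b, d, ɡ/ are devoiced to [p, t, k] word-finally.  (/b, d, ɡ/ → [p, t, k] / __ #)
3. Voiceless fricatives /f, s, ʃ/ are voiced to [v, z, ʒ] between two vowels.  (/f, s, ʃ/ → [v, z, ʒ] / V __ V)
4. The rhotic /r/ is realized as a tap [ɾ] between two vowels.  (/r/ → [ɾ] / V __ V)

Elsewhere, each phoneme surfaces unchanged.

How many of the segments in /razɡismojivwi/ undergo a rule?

3

Segments that undergo a rule: /a/ → [aː] (rule 1); /o/ → [oː] (rule 1); /i/ → [iː] (rule 1).
All other segments surface unchanged.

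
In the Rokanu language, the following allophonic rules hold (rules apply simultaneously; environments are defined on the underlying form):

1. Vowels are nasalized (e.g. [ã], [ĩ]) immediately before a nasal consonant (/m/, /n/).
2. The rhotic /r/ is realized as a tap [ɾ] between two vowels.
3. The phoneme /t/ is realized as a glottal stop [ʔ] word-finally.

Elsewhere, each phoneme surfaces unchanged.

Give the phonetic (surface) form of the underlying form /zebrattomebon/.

[zebrattõmebõn]

/e/ (between /z/ and /b/): rule 1 targets it, but not before a nasal consonant → unchanged [e].
/r/ — between /b/ and /a/; rule 2 does not apply here → [r].
/a/ (between /r/ and /t/): rule 1 targets it, but not before a nasal consonant → unchanged [a].
/t/ (between /a/ and /t/) fails the environment for rule 3, so it stays [t].
/t/ — between /t/ and /o/; rule 3 does not apply here → [t].
/o/ — between /t/ and /m/, before a nasal consonant — surfaces as [õ] (rule 1).
/e/ (between /m/ and /b/) fails the environment for rule 1, so it stays [e].
/o/ (between /b/ and /n/) occurs before a nasal consonant → [õ] by rule 1.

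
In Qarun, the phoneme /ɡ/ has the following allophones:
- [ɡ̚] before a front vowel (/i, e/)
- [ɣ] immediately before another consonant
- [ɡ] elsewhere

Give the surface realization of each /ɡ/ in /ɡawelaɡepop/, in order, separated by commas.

[ɡ], [ɡ̚]

Occurrence 1 (position 1): no conditioning environment matches → elsewhere allophone [ɡ].
Occurrence 2 (position 7): before a front vowel (/i, e/) → [ɡ̚].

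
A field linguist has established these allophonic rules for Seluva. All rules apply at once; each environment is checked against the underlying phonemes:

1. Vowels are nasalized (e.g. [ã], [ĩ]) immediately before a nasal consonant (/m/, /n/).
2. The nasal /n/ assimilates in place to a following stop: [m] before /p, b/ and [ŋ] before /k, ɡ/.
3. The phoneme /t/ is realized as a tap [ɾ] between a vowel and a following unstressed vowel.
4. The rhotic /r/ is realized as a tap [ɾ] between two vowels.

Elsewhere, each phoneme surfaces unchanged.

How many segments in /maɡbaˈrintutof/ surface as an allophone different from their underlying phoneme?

Segments that undergo a rule: /r/ → [ɾ] (rule 4); /i/ → [ĩ] (rule 1); /t/ → [ɾ] (rule 3).
All other segments surface unchanged.

3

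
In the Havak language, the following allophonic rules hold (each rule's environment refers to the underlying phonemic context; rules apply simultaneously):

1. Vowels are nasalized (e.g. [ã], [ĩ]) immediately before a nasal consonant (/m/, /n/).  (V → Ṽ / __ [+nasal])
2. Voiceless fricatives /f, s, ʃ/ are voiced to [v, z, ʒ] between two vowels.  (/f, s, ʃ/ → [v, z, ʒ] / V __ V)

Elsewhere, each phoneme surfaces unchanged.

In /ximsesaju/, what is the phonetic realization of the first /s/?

/s/ (between /m/ and /e/) fails the environment for rule 2, so it stays [s].

[s]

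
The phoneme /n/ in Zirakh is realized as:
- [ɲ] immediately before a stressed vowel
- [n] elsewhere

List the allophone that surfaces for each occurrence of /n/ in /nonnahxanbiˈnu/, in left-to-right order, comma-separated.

[n], [n], [n], [n], [ɲ]

Occurrence 1 (position 1): no conditioning environment matches → elsewhere allophone [n].
Occurrence 2 (position 3): no conditioning environment matches → elsewhere allophone [n].
Occurrence 3 (position 4): no conditioning environment matches → elsewhere allophone [n].
Occurrence 4 (position 9): no conditioning environment matches → elsewhere allophone [n].
Occurrence 5 (position 12): immediately before a stressed vowel → [ɲ].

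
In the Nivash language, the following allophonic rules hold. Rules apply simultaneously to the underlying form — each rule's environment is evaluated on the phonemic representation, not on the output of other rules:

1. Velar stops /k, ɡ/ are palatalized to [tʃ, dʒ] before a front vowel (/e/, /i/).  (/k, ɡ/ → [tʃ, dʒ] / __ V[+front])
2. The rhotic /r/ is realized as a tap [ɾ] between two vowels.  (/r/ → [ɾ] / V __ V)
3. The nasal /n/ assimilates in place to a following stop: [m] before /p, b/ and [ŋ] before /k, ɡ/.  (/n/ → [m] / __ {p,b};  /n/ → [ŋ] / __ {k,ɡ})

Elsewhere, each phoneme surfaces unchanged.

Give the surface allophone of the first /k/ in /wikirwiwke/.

[tʃ]

/k/ meets the environment for rule 1 (before a front vowel) → [tʃ].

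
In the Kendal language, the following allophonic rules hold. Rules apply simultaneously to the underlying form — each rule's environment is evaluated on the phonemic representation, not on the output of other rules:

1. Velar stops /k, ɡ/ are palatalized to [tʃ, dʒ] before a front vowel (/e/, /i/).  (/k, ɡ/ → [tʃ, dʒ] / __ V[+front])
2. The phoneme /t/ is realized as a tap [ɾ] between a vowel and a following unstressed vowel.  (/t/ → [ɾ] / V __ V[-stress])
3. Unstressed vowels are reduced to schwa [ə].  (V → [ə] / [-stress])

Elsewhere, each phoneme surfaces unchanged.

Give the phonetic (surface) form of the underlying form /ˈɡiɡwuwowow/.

[ˈdʒiɡwəwəwəw]

/ɡ/ (word-initial) occurs before a front vowel → [dʒ] by rule 1.
/i/ (between /ɡ/ and /ɡ/) fails the environment for rule 3, so it stays [i].
/ɡ/ (between /i/ and /w/) is in the target of rule 1 but the environment (before a front vowel) is not met → [ɡ].
/w/ — not in any rule's target class → [w].
Rule 3 applies to /u/ (between /w/ and /w/: in an unstressed syllable) → [ə].
/w/ — not in any rule's target class → [w].
/o/ (between /w/ and /w/) occurs in an unstressed syllable → [ə] by rule 3.
/w/ (between /o/ and /o/) is unaffected → [w].
/o/ (between /w/ and /w/) occurs in an unstressed syllable → [ə] by rule 3.
/w/ (word-final) is unaffected → [w].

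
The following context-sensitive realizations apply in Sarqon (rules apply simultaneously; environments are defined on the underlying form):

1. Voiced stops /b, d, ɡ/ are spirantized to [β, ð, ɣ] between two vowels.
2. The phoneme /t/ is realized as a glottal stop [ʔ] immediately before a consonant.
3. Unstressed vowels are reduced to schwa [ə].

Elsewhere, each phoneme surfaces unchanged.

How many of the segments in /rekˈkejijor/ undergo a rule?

3

Segments that undergo a rule: /e/ → [ə] (rule 3); /i/ → [ə] (rule 3); /o/ → [ə] (rule 3).
All other segments surface unchanged.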